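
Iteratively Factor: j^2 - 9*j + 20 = (j - 4)*(j - 5)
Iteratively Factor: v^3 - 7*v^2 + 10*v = (v - 2)*(v^2 - 5*v) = v*(v - 2)*(v - 5)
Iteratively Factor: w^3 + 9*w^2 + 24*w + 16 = (w + 4)*(w^2 + 5*w + 4) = (w + 4)^2*(w + 1)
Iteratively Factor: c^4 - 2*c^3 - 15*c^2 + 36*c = (c - 3)*(c^3 + c^2 - 12*c) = c*(c - 3)*(c^2 + c - 12) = c*(c - 3)*(c + 4)*(c - 3)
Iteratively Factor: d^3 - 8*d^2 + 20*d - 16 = (d - 4)*(d^2 - 4*d + 4) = (d - 4)*(d - 2)*(d - 2)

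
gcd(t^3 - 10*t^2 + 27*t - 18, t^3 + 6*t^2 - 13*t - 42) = t - 3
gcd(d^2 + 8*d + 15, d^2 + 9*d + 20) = d + 5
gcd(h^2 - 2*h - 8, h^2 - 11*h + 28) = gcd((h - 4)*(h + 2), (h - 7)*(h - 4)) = h - 4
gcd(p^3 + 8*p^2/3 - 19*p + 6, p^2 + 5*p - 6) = p + 6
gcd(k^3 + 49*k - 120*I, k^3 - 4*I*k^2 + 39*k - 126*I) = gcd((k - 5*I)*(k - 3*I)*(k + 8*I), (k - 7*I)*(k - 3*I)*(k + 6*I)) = k - 3*I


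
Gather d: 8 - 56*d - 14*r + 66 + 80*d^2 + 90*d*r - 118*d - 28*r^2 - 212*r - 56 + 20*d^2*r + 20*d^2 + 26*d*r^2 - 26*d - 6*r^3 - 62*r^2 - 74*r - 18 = d^2*(20*r + 100) + d*(26*r^2 + 90*r - 200) - 6*r^3 - 90*r^2 - 300*r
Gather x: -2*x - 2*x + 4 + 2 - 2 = 4 - 4*x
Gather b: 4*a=4*a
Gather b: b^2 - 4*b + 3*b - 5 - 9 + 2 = b^2 - b - 12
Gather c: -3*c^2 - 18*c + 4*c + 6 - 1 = -3*c^2 - 14*c + 5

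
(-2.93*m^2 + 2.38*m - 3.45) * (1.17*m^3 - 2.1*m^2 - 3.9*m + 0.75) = -3.4281*m^5 + 8.9376*m^4 + 2.3925*m^3 - 4.2345*m^2 + 15.24*m - 2.5875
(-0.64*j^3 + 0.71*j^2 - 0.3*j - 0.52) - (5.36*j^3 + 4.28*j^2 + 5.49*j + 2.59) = -6.0*j^3 - 3.57*j^2 - 5.79*j - 3.11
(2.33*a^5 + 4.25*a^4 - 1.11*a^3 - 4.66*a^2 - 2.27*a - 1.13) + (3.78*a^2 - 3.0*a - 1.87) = 2.33*a^5 + 4.25*a^4 - 1.11*a^3 - 0.88*a^2 - 5.27*a - 3.0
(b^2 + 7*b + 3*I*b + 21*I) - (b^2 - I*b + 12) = 7*b + 4*I*b - 12 + 21*I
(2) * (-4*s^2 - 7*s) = -8*s^2 - 14*s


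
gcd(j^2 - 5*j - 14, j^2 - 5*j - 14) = j^2 - 5*j - 14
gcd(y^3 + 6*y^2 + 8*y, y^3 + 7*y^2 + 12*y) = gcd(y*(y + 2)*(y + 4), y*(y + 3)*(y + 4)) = y^2 + 4*y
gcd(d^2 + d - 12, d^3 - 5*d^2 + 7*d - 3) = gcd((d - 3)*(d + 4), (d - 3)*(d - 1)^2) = d - 3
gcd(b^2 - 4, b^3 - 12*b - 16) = b + 2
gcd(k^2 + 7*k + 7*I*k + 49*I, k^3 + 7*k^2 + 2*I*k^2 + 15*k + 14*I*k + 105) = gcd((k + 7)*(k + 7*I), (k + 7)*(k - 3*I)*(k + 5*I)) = k + 7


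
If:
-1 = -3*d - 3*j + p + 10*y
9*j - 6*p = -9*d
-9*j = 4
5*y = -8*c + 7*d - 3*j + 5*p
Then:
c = 275*y/24 + 127/72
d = 20*y/3 + 10/9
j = -4/9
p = 10*y + 1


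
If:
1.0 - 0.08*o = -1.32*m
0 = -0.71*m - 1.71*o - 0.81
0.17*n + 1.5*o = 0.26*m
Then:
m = -0.77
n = 0.20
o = -0.16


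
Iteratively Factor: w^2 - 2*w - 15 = (w + 3)*(w - 5)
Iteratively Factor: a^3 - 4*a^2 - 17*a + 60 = (a - 3)*(a^2 - a - 20) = (a - 5)*(a - 3)*(a + 4)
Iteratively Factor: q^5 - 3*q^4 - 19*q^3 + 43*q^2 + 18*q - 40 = (q - 2)*(q^4 - q^3 - 21*q^2 + q + 20) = (q - 2)*(q + 1)*(q^3 - 2*q^2 - 19*q + 20) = (q - 2)*(q - 1)*(q + 1)*(q^2 - q - 20) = (q - 5)*(q - 2)*(q - 1)*(q + 1)*(q + 4)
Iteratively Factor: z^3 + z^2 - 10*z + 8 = (z - 1)*(z^2 + 2*z - 8) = (z - 2)*(z - 1)*(z + 4)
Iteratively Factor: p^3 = (p)*(p^2) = p^2*(p)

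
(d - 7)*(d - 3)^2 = d^3 - 13*d^2 + 51*d - 63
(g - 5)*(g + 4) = g^2 - g - 20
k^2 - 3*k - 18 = (k - 6)*(k + 3)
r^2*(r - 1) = r^3 - r^2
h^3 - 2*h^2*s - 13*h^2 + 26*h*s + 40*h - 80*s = (h - 8)*(h - 5)*(h - 2*s)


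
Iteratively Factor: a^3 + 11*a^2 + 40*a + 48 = (a + 4)*(a^2 + 7*a + 12) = (a + 4)^2*(a + 3)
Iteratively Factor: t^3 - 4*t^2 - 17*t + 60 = (t + 4)*(t^2 - 8*t + 15) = (t - 5)*(t + 4)*(t - 3)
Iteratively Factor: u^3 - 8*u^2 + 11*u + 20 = (u + 1)*(u^2 - 9*u + 20) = (u - 5)*(u + 1)*(u - 4)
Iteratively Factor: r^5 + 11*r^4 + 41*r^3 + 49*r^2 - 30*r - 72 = (r + 4)*(r^4 + 7*r^3 + 13*r^2 - 3*r - 18) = (r - 1)*(r + 4)*(r^3 + 8*r^2 + 21*r + 18) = (r - 1)*(r + 3)*(r + 4)*(r^2 + 5*r + 6) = (r - 1)*(r + 2)*(r + 3)*(r + 4)*(r + 3)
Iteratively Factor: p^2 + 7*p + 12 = (p + 4)*(p + 3)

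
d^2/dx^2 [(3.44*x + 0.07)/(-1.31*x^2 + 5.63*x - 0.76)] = (-(2.62*x - 5.63)*(3.44*x + 0.07)*(5.24*x - 11.26) + (27.0384*x - 38.551)*(1.31*x^2 - 5.63*x + 0.76))/(1.31*x^2 - 5.63*x + 0.76)^3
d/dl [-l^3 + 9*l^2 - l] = -3*l^2 + 18*l - 1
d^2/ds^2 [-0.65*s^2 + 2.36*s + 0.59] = -1.30000000000000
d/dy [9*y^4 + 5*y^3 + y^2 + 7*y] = 36*y^3 + 15*y^2 + 2*y + 7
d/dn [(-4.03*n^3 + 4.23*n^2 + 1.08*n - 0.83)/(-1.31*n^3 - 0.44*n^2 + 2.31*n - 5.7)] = (7.3145*n^4 - 15.789*n^3 + 75.8976*n^2 - 48.9524*n - 4.2387)/(1.7161*n^6 + 1.1528*n^5 - 5.8586*n^4 + 12.9012*n^3 + 10.3521*n^2 - 26.334*n + 32.49)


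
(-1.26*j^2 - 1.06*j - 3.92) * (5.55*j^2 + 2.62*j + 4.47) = -6.993*j^4 - 9.1842*j^3 - 30.1654*j^2 - 15.0086*j - 17.5224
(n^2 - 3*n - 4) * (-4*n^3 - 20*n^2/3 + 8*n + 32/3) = -4*n^5 + 16*n^4/3 + 44*n^3 + 40*n^2/3 - 64*n - 128/3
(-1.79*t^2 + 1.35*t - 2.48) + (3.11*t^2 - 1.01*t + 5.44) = 1.32*t^2 + 0.34*t + 2.96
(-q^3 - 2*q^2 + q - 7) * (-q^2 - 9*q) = q^5 + 11*q^4 + 17*q^3 - 2*q^2 + 63*q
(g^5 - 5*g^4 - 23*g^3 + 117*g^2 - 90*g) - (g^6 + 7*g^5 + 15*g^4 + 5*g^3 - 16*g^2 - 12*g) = -g^6 - 6*g^5 - 20*g^4 - 28*g^3 + 133*g^2 - 78*g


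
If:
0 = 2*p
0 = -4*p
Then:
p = 0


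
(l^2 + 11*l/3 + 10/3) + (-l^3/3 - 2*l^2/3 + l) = -l^3/3 + l^2/3 + 14*l/3 + 10/3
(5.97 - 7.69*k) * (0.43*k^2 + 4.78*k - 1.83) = -3.3067*k^3 - 34.1911*k^2 + 42.6093*k - 10.9251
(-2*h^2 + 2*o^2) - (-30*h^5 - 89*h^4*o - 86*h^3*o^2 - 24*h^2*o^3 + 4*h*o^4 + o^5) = 30*h^5 + 89*h^4*o + 86*h^3*o^2 + 24*h^2*o^3 - 2*h^2 - 4*h*o^4 - o^5 + 2*o^2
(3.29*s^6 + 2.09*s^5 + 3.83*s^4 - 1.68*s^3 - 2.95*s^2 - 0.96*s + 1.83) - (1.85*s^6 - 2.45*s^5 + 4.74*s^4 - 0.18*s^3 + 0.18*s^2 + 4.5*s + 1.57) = 1.44*s^6 + 4.54*s^5 - 0.91*s^4 - 1.5*s^3 - 3.13*s^2 - 5.46*s + 0.26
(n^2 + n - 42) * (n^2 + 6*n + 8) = n^4 + 7*n^3 - 28*n^2 - 244*n - 336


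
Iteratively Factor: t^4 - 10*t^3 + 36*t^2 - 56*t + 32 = (t - 2)*(t^3 - 8*t^2 + 20*t - 16) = (t - 4)*(t - 2)*(t^2 - 4*t + 4) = (t - 4)*(t - 2)^2*(t - 2)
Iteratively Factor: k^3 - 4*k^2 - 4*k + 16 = (k - 2)*(k^2 - 2*k - 8) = (k - 2)*(k + 2)*(k - 4)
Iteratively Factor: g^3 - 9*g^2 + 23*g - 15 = (g - 1)*(g^2 - 8*g + 15) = (g - 3)*(g - 1)*(g - 5)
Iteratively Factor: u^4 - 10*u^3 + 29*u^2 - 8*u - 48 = (u - 4)*(u^3 - 6*u^2 + 5*u + 12) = (u - 4)*(u + 1)*(u^2 - 7*u + 12) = (u - 4)^2*(u + 1)*(u - 3)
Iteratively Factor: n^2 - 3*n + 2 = (n - 1)*(n - 2)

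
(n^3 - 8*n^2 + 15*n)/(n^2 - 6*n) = (n^2 - 8*n + 15)/(n - 6)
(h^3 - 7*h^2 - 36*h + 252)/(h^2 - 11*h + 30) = (h^2 - h - 42)/(h - 5)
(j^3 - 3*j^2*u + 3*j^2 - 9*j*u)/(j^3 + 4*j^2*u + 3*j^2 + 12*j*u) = (j - 3*u)/(j + 4*u)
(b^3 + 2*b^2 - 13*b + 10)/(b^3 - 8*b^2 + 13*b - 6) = (b^2 + 3*b - 10)/(b^2 - 7*b + 6)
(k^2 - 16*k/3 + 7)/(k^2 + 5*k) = (k^2 - 16*k/3 + 7)/(k*(k + 5))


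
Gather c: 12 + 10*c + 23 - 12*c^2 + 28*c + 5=-12*c^2 + 38*c + 40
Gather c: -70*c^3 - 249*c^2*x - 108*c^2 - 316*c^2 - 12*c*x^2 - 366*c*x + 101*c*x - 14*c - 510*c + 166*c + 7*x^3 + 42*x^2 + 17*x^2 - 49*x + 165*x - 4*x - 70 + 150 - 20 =-70*c^3 + c^2*(-249*x - 424) + c*(-12*x^2 - 265*x - 358) + 7*x^3 + 59*x^2 + 112*x + 60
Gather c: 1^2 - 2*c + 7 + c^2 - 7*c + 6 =c^2 - 9*c + 14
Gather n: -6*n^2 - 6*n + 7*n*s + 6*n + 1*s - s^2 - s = -6*n^2 + 7*n*s - s^2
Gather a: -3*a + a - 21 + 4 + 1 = -2*a - 16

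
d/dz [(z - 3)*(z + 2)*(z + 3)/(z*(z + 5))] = (z^4 + 10*z^3 + 19*z^2 + 36*z + 90)/(z^2*(z^2 + 10*z + 25))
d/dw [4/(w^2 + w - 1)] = 4*(-2*w - 1)/(w^2 + w - 1)^2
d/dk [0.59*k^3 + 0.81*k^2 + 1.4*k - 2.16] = 1.77*k^2 + 1.62*k + 1.4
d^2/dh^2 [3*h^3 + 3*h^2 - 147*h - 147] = 18*h + 6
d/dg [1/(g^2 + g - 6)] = (-2*g - 1)/(g^2 + g - 6)^2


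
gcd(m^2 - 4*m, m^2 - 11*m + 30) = 1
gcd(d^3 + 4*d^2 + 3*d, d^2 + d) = d^2 + d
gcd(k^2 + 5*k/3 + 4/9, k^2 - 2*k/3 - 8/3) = k + 4/3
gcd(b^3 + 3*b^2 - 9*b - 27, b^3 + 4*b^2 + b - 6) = b + 3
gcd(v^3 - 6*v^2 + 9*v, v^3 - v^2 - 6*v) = v^2 - 3*v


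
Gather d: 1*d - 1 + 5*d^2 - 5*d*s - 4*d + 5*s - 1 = 5*d^2 + d*(-5*s - 3) + 5*s - 2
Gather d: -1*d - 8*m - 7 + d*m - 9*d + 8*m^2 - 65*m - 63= d*(m - 10) + 8*m^2 - 73*m - 70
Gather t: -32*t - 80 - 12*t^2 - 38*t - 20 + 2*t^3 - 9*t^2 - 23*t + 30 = 2*t^3 - 21*t^2 - 93*t - 70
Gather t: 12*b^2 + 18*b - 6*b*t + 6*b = 12*b^2 - 6*b*t + 24*b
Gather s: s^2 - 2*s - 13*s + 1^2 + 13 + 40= s^2 - 15*s + 54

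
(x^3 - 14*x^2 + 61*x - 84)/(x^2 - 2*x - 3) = (x^2 - 11*x + 28)/(x + 1)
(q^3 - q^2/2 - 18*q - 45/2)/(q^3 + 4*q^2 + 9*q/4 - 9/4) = 2*(q - 5)/(2*q - 1)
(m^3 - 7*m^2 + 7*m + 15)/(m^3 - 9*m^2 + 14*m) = (m^3 - 7*m^2 + 7*m + 15)/(m*(m^2 - 9*m + 14))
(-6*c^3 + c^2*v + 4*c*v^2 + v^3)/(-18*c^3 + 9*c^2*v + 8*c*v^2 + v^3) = (2*c + v)/(6*c + v)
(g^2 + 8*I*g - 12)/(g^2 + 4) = (g + 6*I)/(g - 2*I)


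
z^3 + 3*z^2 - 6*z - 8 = (z - 2)*(z + 1)*(z + 4)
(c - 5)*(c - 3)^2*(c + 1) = c^4 - 10*c^3 + 28*c^2 - 6*c - 45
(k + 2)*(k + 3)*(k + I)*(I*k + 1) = I*k^4 + 5*I*k^3 + 7*I*k^2 + 5*I*k + 6*I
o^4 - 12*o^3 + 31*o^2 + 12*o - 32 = (o - 8)*(o - 4)*(o - 1)*(o + 1)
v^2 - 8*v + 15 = (v - 5)*(v - 3)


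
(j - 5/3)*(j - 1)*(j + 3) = j^3 + j^2/3 - 19*j/3 + 5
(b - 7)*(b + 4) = b^2 - 3*b - 28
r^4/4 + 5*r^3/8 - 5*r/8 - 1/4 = (r/4 + 1/2)*(r - 1)*(r + 1/2)*(r + 1)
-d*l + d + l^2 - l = (-d + l)*(l - 1)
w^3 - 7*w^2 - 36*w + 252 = (w - 7)*(w - 6)*(w + 6)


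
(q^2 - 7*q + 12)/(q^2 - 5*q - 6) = (-q^2 + 7*q - 12)/(-q^2 + 5*q + 6)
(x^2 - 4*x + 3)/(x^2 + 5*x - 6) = (x - 3)/(x + 6)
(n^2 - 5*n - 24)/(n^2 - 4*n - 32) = (n + 3)/(n + 4)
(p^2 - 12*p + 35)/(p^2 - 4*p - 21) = (p - 5)/(p + 3)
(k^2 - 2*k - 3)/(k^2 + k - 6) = (k^2 - 2*k - 3)/(k^2 + k - 6)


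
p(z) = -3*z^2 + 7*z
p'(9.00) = -47.00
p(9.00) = -180.00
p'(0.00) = 7.00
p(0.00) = 0.00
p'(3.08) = -11.48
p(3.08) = -6.90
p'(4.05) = -17.30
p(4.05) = -20.86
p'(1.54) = -2.24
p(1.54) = 3.67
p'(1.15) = 0.10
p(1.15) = 4.08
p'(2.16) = -5.96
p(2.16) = 1.12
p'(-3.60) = 28.60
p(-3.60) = -64.08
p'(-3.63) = 28.78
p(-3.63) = -64.94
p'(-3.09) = 25.54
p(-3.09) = -50.27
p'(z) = 7 - 6*z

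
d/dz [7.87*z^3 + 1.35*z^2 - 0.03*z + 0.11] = 23.61*z^2 + 2.7*z - 0.03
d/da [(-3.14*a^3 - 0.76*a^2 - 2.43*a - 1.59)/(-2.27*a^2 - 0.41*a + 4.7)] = (7.1278*a^4 + 2.5748*a^3 - 49.4785*a^2 - 14.3626*a - 12.0729)/(5.1529*a^4 + 1.8614*a^3 - 21.1699*a^2 - 3.854*a + 22.09)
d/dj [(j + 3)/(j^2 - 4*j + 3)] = (j^2 - 4*j - 2*(j - 2)*(j + 3) + 3)/(j^2 - 4*j + 3)^2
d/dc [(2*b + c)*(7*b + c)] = 9*b + 2*c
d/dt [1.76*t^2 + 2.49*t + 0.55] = 3.52*t + 2.49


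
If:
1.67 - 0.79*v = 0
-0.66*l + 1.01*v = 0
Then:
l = 3.23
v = 2.11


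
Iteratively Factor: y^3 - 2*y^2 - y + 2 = (y + 1)*(y^2 - 3*y + 2) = (y - 2)*(y + 1)*(y - 1)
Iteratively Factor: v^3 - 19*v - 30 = (v - 5)*(v^2 + 5*v + 6) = (v - 5)*(v + 3)*(v + 2)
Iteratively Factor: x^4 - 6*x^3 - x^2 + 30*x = (x - 3)*(x^3 - 3*x^2 - 10*x) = x*(x - 3)*(x^2 - 3*x - 10) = x*(x - 3)*(x + 2)*(x - 5)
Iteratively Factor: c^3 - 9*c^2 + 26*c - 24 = (c - 3)*(c^2 - 6*c + 8) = (c - 3)*(c - 2)*(c - 4)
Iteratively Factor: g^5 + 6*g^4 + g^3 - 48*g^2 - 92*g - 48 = (g - 3)*(g^4 + 9*g^3 + 28*g^2 + 36*g + 16) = (g - 3)*(g + 2)*(g^3 + 7*g^2 + 14*g + 8) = (g - 3)*(g + 2)^2*(g^2 + 5*g + 4) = (g - 3)*(g + 2)^2*(g + 4)*(g + 1)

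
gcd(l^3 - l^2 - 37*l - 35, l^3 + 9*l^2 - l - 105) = l + 5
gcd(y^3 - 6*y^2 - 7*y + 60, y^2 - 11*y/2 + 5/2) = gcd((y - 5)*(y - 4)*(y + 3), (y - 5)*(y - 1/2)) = y - 5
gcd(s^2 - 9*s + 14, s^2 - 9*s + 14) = s^2 - 9*s + 14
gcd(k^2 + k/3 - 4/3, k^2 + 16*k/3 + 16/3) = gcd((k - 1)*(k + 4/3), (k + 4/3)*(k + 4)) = k + 4/3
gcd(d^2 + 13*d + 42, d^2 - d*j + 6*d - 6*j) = d + 6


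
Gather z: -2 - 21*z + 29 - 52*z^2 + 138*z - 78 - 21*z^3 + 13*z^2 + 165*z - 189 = -21*z^3 - 39*z^2 + 282*z - 240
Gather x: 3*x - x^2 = -x^2 + 3*x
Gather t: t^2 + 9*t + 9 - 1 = t^2 + 9*t + 8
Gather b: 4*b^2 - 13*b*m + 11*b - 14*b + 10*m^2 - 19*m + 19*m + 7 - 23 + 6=4*b^2 + b*(-13*m - 3) + 10*m^2 - 10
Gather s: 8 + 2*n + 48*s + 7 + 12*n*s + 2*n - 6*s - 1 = 4*n + s*(12*n + 42) + 14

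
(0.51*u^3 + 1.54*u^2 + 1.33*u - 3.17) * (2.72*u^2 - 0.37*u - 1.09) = 1.3872*u^5 + 4.0001*u^4 + 2.4919*u^3 - 10.7931*u^2 - 0.2768*u + 3.4553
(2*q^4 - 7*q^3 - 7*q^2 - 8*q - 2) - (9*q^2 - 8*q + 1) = 2*q^4 - 7*q^3 - 16*q^2 - 3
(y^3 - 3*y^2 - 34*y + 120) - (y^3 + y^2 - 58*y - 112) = -4*y^2 + 24*y + 232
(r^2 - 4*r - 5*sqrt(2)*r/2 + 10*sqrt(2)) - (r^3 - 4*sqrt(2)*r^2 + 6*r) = -r^3 + r^2 + 4*sqrt(2)*r^2 - 10*r - 5*sqrt(2)*r/2 + 10*sqrt(2)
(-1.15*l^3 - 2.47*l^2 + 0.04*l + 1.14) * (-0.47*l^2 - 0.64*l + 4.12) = 0.5405*l^5 + 1.8969*l^4 - 3.176*l^3 - 10.7378*l^2 - 0.5648*l + 4.6968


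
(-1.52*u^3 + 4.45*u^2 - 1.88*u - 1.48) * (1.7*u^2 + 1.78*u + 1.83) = -2.584*u^5 + 4.8594*u^4 + 1.9434*u^3 + 2.2811*u^2 - 6.0748*u - 2.7084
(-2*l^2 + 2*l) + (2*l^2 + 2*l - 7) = 4*l - 7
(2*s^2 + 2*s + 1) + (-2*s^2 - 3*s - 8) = -s - 7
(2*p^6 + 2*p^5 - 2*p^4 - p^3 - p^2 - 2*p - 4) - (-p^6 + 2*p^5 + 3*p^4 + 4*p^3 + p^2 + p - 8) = 3*p^6 - 5*p^4 - 5*p^3 - 2*p^2 - 3*p + 4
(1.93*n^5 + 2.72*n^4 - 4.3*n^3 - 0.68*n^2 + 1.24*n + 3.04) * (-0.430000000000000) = -0.8299*n^5 - 1.1696*n^4 + 1.849*n^3 + 0.2924*n^2 - 0.5332*n - 1.3072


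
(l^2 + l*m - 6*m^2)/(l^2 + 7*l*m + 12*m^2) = (l - 2*m)/(l + 4*m)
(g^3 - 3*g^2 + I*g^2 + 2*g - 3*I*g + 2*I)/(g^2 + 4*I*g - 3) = (g^2 - 3*g + 2)/(g + 3*I)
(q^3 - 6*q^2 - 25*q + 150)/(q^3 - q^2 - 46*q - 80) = (q^2 - 11*q + 30)/(q^2 - 6*q - 16)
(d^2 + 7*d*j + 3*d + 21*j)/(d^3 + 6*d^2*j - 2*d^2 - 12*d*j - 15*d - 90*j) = (d + 7*j)/(d^2 + 6*d*j - 5*d - 30*j)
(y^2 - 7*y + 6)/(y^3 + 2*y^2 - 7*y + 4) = (y - 6)/(y^2 + 3*y - 4)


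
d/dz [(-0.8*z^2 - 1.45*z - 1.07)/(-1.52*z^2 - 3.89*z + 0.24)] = (0.908000000000001*z^2 - 3.6368*z - 4.5103)/(2.3104*z^4 + 11.8256*z^3 + 14.4025*z^2 - 1.8672*z + 0.0576)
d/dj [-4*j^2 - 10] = -8*j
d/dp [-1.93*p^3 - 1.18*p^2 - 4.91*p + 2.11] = -5.79*p^2 - 2.36*p - 4.91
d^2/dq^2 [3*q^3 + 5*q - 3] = 18*q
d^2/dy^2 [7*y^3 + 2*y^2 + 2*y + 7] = 42*y + 4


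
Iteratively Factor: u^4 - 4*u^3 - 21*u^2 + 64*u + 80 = (u - 5)*(u^3 + u^2 - 16*u - 16) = (u - 5)*(u + 1)*(u^2 - 16) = (u - 5)*(u + 1)*(u + 4)*(u - 4)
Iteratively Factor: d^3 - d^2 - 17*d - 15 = (d + 3)*(d^2 - 4*d - 5) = (d + 1)*(d + 3)*(d - 5)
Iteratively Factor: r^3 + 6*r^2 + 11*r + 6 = (r + 3)*(r^2 + 3*r + 2) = (r + 2)*(r + 3)*(r + 1)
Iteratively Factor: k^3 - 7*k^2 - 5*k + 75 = (k - 5)*(k^2 - 2*k - 15) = (k - 5)^2*(k + 3)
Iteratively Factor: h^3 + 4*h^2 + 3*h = (h + 1)*(h^2 + 3*h) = (h + 1)*(h + 3)*(h)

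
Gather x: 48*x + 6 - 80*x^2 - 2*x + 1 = -80*x^2 + 46*x + 7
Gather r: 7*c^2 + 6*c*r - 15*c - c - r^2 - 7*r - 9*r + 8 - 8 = 7*c^2 - 16*c - r^2 + r*(6*c - 16)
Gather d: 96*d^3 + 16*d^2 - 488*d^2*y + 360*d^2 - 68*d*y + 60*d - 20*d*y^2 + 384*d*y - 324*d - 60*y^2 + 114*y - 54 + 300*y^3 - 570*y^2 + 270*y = 96*d^3 + d^2*(376 - 488*y) + d*(-20*y^2 + 316*y - 264) + 300*y^3 - 630*y^2 + 384*y - 54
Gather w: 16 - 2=14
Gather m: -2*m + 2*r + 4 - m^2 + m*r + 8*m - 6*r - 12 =-m^2 + m*(r + 6) - 4*r - 8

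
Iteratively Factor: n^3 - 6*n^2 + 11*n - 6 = (n - 3)*(n^2 - 3*n + 2) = (n - 3)*(n - 1)*(n - 2)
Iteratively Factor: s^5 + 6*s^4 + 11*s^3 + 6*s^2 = (s + 2)*(s^4 + 4*s^3 + 3*s^2) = s*(s + 2)*(s^3 + 4*s^2 + 3*s) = s*(s + 2)*(s + 3)*(s^2 + s) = s*(s + 1)*(s + 2)*(s + 3)*(s)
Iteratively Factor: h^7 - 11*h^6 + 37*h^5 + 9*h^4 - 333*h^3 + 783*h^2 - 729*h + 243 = (h - 3)*(h^6 - 8*h^5 + 13*h^4 + 48*h^3 - 189*h^2 + 216*h - 81) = (h - 3)^2*(h^5 - 5*h^4 - 2*h^3 + 42*h^2 - 63*h + 27) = (h - 3)^2*(h - 1)*(h^4 - 4*h^3 - 6*h^2 + 36*h - 27) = (h - 3)^2*(h - 1)*(h + 3)*(h^3 - 7*h^2 + 15*h - 9) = (h - 3)^3*(h - 1)*(h + 3)*(h^2 - 4*h + 3) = (h - 3)^4*(h - 1)*(h + 3)*(h - 1)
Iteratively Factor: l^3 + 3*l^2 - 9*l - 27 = (l - 3)*(l^2 + 6*l + 9) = (l - 3)*(l + 3)*(l + 3)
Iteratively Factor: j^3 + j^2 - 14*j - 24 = (j + 2)*(j^2 - j - 12) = (j + 2)*(j + 3)*(j - 4)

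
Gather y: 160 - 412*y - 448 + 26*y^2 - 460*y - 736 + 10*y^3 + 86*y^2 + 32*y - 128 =10*y^3 + 112*y^2 - 840*y - 1152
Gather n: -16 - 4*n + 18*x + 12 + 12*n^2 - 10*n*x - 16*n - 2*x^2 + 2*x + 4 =12*n^2 + n*(-10*x - 20) - 2*x^2 + 20*x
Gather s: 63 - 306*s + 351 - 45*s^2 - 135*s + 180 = -45*s^2 - 441*s + 594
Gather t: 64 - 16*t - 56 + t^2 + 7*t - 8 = t^2 - 9*t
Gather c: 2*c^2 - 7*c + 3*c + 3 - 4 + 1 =2*c^2 - 4*c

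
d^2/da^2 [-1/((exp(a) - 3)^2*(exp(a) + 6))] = 9*(-exp(3*a) - 6*exp(2*a) - 21*exp(a) - 18)*exp(a)/(exp(7*a) + 6*exp(6*a) - 54*exp(5*a) - 216*exp(4*a) + 1377*exp(3*a) + 1458*exp(2*a) - 14580*exp(a) + 17496)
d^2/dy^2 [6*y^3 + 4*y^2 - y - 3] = 36*y + 8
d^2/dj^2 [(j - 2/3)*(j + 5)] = 2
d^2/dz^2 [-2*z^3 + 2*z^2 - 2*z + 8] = 4 - 12*z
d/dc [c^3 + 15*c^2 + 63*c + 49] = 3*c^2 + 30*c + 63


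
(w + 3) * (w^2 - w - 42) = w^3 + 2*w^2 - 45*w - 126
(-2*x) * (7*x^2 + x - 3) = -14*x^3 - 2*x^2 + 6*x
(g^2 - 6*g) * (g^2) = g^4 - 6*g^3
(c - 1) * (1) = c - 1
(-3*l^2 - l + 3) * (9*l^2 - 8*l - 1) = -27*l^4 + 15*l^3 + 38*l^2 - 23*l - 3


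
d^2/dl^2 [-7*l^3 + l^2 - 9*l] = 2 - 42*l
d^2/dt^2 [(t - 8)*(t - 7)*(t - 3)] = 6*t - 36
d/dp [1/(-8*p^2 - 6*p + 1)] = 2*(8*p + 3)/(8*p^2 + 6*p - 1)^2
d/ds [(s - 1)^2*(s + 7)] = (s - 1)*(3*s + 13)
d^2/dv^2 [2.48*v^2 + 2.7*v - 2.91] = 4.96000000000000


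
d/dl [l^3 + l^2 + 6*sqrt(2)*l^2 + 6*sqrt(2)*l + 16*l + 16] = 3*l^2 + 2*l + 12*sqrt(2)*l + 6*sqrt(2) + 16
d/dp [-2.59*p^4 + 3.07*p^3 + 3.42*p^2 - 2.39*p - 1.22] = -10.36*p^3 + 9.21*p^2 + 6.84*p - 2.39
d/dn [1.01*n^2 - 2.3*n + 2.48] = 2.02*n - 2.3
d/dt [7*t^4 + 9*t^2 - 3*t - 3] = 28*t^3 + 18*t - 3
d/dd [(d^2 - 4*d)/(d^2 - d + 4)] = (3*d^2 + 8*d - 16)/(d^4 - 2*d^3 + 9*d^2 - 8*d + 16)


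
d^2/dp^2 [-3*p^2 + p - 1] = -6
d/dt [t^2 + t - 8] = 2*t + 1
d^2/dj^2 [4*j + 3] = 0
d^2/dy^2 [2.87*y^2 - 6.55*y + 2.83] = 5.74000000000000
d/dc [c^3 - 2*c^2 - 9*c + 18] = 3*c^2 - 4*c - 9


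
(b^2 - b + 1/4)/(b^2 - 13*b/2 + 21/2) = (4*b^2 - 4*b + 1)/(2*(2*b^2 - 13*b + 21))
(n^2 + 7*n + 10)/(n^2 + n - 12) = (n^2 + 7*n + 10)/(n^2 + n - 12)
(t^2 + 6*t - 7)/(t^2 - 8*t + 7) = (t + 7)/(t - 7)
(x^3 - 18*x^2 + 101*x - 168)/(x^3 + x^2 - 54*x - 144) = (x^2 - 10*x + 21)/(x^2 + 9*x + 18)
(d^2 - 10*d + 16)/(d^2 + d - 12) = (d^2 - 10*d + 16)/(d^2 + d - 12)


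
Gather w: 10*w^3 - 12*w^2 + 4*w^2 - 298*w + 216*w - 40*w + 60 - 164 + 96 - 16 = 10*w^3 - 8*w^2 - 122*w - 24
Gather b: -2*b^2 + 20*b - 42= -2*b^2 + 20*b - 42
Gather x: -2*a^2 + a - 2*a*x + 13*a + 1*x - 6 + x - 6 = -2*a^2 + 14*a + x*(2 - 2*a) - 12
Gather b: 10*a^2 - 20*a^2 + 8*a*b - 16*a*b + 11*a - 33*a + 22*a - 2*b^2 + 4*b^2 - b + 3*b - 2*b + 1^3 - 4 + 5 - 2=-10*a^2 - 8*a*b + 2*b^2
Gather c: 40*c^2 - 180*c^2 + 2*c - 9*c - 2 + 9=-140*c^2 - 7*c + 7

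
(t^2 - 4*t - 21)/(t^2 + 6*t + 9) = (t - 7)/(t + 3)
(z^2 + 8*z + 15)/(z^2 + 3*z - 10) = (z + 3)/(z - 2)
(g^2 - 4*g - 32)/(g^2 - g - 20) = (g - 8)/(g - 5)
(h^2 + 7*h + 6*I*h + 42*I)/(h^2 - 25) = (h^2 + h*(7 + 6*I) + 42*I)/(h^2 - 25)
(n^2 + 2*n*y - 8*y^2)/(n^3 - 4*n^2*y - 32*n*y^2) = (-n + 2*y)/(n*(-n + 8*y))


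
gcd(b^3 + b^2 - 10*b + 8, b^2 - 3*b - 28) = b + 4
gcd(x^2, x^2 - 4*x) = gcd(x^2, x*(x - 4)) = x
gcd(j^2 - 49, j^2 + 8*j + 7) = j + 7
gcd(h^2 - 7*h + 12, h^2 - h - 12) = h - 4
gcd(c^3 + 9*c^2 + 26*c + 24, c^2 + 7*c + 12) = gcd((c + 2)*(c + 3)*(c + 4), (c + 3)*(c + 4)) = c^2 + 7*c + 12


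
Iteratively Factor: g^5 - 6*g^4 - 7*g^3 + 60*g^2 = (g - 4)*(g^4 - 2*g^3 - 15*g^2) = g*(g - 4)*(g^3 - 2*g^2 - 15*g) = g*(g - 5)*(g - 4)*(g^2 + 3*g) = g*(g - 5)*(g - 4)*(g + 3)*(g)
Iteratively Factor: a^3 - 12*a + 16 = (a + 4)*(a^2 - 4*a + 4) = (a - 2)*(a + 4)*(a - 2)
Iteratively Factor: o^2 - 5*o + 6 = (o - 2)*(o - 3)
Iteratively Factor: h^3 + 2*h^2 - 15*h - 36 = (h - 4)*(h^2 + 6*h + 9) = (h - 4)*(h + 3)*(h + 3)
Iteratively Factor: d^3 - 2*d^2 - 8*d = (d + 2)*(d^2 - 4*d) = d*(d + 2)*(d - 4)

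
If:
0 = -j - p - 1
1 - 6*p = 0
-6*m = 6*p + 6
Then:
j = -7/6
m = -7/6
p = 1/6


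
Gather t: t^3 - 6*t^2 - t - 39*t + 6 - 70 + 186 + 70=t^3 - 6*t^2 - 40*t + 192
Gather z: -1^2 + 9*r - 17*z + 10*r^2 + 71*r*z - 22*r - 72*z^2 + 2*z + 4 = 10*r^2 - 13*r - 72*z^2 + z*(71*r - 15) + 3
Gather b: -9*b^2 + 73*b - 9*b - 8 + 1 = -9*b^2 + 64*b - 7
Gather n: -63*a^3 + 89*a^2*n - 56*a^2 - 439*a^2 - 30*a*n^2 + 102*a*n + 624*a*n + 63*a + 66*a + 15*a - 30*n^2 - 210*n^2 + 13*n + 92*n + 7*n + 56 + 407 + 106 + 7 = -63*a^3 - 495*a^2 + 144*a + n^2*(-30*a - 240) + n*(89*a^2 + 726*a + 112) + 576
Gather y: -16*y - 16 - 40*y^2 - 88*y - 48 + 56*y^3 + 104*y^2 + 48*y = 56*y^3 + 64*y^2 - 56*y - 64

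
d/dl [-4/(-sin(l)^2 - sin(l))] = -(8/tan(l) + 4*cos(l)/sin(l)^2)/(sin(l) + 1)^2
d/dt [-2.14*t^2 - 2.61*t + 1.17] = -4.28*t - 2.61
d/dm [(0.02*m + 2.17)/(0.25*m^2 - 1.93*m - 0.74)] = (-0.005*m^2 - 1.085*m + 4.1733)/(0.0625*m^4 - 0.965*m^3 + 3.3549*m^2 + 2.8564*m + 0.5476)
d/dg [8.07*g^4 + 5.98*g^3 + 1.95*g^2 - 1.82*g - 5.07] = 32.28*g^3 + 17.94*g^2 + 3.9*g - 1.82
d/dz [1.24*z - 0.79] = 1.24000000000000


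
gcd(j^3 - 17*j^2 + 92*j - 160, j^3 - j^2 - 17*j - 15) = j - 5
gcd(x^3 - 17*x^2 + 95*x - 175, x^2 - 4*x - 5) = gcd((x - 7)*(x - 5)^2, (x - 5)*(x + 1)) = x - 5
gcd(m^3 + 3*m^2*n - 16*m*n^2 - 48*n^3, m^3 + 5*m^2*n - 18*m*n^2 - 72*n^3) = m^2 - m*n - 12*n^2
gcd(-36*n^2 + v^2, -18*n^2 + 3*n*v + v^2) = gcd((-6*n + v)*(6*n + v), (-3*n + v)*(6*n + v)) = 6*n + v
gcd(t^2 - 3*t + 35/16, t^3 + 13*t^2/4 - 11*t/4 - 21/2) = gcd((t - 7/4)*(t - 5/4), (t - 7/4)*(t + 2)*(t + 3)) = t - 7/4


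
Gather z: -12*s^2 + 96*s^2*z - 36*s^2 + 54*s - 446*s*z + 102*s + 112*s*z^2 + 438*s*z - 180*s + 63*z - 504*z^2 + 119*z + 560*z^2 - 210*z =-48*s^2 - 24*s + z^2*(112*s + 56) + z*(96*s^2 - 8*s - 28)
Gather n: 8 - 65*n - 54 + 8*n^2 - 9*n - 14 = 8*n^2 - 74*n - 60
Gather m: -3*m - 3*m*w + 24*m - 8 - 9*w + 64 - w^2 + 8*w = m*(21 - 3*w) - w^2 - w + 56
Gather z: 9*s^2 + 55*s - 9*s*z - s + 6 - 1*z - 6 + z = 9*s^2 - 9*s*z + 54*s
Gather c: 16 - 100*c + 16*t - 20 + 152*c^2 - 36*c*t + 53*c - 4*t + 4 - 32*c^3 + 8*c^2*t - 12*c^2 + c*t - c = -32*c^3 + c^2*(8*t + 140) + c*(-35*t - 48) + 12*t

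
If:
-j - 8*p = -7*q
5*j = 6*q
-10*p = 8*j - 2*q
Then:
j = 0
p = 0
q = 0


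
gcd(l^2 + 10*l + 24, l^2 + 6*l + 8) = l + 4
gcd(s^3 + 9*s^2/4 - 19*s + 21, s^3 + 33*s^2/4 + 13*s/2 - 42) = s^2 + 17*s/4 - 21/2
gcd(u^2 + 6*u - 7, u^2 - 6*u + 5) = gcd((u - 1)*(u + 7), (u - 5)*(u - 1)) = u - 1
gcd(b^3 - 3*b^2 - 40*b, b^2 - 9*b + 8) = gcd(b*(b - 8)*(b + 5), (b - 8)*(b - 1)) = b - 8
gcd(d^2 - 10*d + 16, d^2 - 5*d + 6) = d - 2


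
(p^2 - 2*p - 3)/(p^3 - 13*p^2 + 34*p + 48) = (p - 3)/(p^2 - 14*p + 48)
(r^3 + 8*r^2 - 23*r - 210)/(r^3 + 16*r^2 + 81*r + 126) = (r - 5)/(r + 3)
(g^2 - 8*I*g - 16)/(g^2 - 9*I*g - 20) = (g - 4*I)/(g - 5*I)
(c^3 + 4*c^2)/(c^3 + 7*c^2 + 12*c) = c/(c + 3)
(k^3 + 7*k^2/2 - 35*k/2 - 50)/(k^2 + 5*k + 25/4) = 2*(k^2 + k - 20)/(2*k + 5)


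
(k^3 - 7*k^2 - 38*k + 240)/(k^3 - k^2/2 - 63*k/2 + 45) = 2*(k - 8)/(2*k - 3)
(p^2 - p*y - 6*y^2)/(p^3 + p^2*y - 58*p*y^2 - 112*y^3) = (-p + 3*y)/(-p^2 + p*y + 56*y^2)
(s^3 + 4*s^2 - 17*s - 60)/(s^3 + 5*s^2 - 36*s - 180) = (s^2 - s - 12)/(s^2 - 36)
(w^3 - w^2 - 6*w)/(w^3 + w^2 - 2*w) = (w - 3)/(w - 1)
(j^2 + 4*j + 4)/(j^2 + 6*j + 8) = (j + 2)/(j + 4)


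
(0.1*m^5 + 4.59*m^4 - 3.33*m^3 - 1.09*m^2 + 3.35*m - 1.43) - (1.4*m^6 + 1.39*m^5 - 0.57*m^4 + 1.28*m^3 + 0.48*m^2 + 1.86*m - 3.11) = -1.4*m^6 - 1.29*m^5 + 5.16*m^4 - 4.61*m^3 - 1.57*m^2 + 1.49*m + 1.68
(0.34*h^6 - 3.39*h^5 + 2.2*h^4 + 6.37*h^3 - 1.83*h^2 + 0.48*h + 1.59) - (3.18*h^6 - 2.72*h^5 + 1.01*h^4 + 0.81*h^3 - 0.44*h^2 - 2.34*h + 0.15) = -2.84*h^6 - 0.67*h^5 + 1.19*h^4 + 5.56*h^3 - 1.39*h^2 + 2.82*h + 1.44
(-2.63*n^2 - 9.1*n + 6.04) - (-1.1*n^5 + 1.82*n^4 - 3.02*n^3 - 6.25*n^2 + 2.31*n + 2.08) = 1.1*n^5 - 1.82*n^4 + 3.02*n^3 + 3.62*n^2 - 11.41*n + 3.96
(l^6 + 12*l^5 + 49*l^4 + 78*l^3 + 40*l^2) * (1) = l^6 + 12*l^5 + 49*l^4 + 78*l^3 + 40*l^2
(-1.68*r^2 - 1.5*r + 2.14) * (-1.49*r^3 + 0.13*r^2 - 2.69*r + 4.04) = 2.5032*r^5 + 2.0166*r^4 + 1.1356*r^3 - 2.474*r^2 - 11.8166*r + 8.6456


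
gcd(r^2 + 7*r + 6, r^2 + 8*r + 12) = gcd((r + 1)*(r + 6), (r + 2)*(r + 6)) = r + 6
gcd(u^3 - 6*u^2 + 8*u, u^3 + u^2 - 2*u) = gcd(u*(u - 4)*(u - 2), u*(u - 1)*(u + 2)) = u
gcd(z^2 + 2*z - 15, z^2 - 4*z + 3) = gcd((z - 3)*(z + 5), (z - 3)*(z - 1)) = z - 3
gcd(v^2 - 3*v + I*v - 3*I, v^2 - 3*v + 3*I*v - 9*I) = v - 3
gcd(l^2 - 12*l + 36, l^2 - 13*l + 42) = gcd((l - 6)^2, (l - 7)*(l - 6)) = l - 6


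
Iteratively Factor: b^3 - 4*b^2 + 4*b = (b)*(b^2 - 4*b + 4) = b*(b - 2)*(b - 2)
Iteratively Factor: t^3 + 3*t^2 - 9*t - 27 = (t + 3)*(t^2 - 9) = (t + 3)^2*(t - 3)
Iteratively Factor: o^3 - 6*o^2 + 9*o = (o - 3)*(o^2 - 3*o) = o*(o - 3)*(o - 3)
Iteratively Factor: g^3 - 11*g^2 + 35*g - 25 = (g - 1)*(g^2 - 10*g + 25) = (g - 5)*(g - 1)*(g - 5)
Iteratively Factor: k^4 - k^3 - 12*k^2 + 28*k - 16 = (k - 2)*(k^3 + k^2 - 10*k + 8) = (k - 2)^2*(k^2 + 3*k - 4) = (k - 2)^2*(k + 4)*(k - 1)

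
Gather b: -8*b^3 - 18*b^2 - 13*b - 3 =-8*b^3 - 18*b^2 - 13*b - 3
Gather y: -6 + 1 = -5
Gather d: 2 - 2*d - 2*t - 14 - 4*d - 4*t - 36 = -6*d - 6*t - 48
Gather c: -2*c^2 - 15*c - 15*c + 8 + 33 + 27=-2*c^2 - 30*c + 68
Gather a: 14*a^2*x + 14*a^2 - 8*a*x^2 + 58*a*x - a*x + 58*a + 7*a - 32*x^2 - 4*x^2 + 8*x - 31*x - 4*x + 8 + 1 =a^2*(14*x + 14) + a*(-8*x^2 + 57*x + 65) - 36*x^2 - 27*x + 9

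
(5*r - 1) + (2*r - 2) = 7*r - 3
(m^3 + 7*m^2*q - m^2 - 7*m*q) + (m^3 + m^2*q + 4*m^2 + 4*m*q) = 2*m^3 + 8*m^2*q + 3*m^2 - 3*m*q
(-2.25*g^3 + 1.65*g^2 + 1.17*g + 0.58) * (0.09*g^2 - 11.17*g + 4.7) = -0.2025*g^5 + 25.281*g^4 - 28.9002*g^3 - 5.2617*g^2 - 0.9796*g + 2.726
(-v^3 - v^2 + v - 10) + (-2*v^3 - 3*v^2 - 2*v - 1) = -3*v^3 - 4*v^2 - v - 11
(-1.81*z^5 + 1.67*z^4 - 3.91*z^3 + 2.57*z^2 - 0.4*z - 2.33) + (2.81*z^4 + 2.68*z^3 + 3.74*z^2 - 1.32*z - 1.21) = -1.81*z^5 + 4.48*z^4 - 1.23*z^3 + 6.31*z^2 - 1.72*z - 3.54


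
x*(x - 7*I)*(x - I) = x^3 - 8*I*x^2 - 7*x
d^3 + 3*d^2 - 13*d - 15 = (d - 3)*(d + 1)*(d + 5)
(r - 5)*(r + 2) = r^2 - 3*r - 10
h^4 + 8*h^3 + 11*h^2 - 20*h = h*(h - 1)*(h + 4)*(h + 5)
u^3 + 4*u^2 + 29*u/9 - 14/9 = (u - 1/3)*(u + 2)*(u + 7/3)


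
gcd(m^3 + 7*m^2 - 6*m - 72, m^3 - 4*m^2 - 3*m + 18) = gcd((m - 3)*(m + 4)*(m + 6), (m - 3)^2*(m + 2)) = m - 3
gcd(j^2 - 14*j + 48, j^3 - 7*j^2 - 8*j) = j - 8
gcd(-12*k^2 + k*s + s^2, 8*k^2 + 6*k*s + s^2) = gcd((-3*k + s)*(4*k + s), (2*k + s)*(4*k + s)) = 4*k + s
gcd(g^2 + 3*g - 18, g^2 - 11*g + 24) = g - 3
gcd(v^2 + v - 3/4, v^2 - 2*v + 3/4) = v - 1/2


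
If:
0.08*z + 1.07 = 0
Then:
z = -13.38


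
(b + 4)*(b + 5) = b^2 + 9*b + 20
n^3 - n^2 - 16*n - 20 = (n - 5)*(n + 2)^2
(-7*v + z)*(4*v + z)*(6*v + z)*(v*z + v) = -168*v^4*z - 168*v^4 - 46*v^3*z^2 - 46*v^3*z + 3*v^2*z^3 + 3*v^2*z^2 + v*z^4 + v*z^3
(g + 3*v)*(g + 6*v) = g^2 + 9*g*v + 18*v^2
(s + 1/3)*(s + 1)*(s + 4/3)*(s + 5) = s^4 + 23*s^3/3 + 139*s^2/9 + 11*s + 20/9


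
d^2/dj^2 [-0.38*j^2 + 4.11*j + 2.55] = -0.760000000000000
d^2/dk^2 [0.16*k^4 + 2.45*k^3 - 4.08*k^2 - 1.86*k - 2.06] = 1.92*k^2 + 14.7*k - 8.16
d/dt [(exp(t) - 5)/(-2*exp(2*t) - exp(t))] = (2*exp(2*t) - 20*exp(t) - 5)*exp(-t)/(4*exp(2*t) + 4*exp(t) + 1)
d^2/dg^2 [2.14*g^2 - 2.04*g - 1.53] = 4.28000000000000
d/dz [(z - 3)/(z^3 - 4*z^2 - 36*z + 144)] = (z^3 - 4*z^2 - 36*z + (z - 3)*(-3*z^2 + 8*z + 36) + 144)/(z^3 - 4*z^2 - 36*z + 144)^2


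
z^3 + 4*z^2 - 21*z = z*(z - 3)*(z + 7)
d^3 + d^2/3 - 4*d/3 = d*(d - 1)*(d + 4/3)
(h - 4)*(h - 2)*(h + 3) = h^3 - 3*h^2 - 10*h + 24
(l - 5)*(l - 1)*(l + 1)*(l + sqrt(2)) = l^4 - 5*l^3 + sqrt(2)*l^3 - 5*sqrt(2)*l^2 - l^2 - sqrt(2)*l + 5*l + 5*sqrt(2)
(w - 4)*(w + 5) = w^2 + w - 20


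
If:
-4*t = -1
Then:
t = 1/4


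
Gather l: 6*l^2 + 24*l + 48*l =6*l^2 + 72*l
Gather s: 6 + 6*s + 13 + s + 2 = 7*s + 21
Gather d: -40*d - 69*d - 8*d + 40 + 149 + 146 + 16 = 351 - 117*d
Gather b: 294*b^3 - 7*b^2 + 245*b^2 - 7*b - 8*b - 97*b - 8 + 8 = 294*b^3 + 238*b^2 - 112*b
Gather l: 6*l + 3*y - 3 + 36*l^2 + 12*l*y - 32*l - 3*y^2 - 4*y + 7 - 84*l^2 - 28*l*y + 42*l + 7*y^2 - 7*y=-48*l^2 + l*(16 - 16*y) + 4*y^2 - 8*y + 4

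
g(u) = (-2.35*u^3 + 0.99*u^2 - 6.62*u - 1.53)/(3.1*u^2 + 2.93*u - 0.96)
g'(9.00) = -0.72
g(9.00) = -6.13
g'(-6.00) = -0.63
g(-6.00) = 6.25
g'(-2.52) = 0.86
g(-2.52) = 5.21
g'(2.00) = -0.27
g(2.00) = -1.71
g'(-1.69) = 10.55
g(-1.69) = 8.10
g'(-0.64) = 8.46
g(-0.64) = -2.38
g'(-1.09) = 207.67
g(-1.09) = -21.05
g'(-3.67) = -0.28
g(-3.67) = 5.07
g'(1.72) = -0.12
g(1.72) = -1.66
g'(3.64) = -0.58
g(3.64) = -2.48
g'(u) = (-6.2*u - 2.93)*(-2.35*u^3 + 0.99*u^2 - 6.62*u - 1.53)/(3.1*u^2 + 2.93*u - 0.96)^2 + (-7.05*u^2 + 1.98*u - 6.62)/(3.1*u^2 + 2.93*u - 0.96)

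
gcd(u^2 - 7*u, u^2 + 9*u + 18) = 1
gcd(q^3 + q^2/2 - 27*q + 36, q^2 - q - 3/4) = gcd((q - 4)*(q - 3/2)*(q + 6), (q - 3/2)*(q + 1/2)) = q - 3/2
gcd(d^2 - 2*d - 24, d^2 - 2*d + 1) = 1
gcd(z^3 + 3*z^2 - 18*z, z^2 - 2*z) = z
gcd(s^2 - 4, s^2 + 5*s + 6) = s + 2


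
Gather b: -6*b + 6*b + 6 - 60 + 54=0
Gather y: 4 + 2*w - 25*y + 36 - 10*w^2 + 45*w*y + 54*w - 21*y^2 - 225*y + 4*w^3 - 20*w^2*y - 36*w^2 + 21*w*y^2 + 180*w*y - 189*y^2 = 4*w^3 - 46*w^2 + 56*w + y^2*(21*w - 210) + y*(-20*w^2 + 225*w - 250) + 40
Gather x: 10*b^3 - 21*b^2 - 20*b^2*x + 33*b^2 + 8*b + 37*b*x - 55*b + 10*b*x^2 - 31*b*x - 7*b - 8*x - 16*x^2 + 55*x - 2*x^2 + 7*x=10*b^3 + 12*b^2 - 54*b + x^2*(10*b - 18) + x*(-20*b^2 + 6*b + 54)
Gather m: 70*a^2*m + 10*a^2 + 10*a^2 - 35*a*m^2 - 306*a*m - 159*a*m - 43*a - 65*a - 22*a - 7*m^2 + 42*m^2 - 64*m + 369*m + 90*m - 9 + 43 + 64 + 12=20*a^2 - 130*a + m^2*(35 - 35*a) + m*(70*a^2 - 465*a + 395) + 110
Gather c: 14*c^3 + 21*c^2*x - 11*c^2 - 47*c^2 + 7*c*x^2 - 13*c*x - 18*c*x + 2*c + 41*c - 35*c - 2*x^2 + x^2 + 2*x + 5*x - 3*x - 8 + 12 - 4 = 14*c^3 + c^2*(21*x - 58) + c*(7*x^2 - 31*x + 8) - x^2 + 4*x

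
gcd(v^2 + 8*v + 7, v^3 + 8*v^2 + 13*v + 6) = v + 1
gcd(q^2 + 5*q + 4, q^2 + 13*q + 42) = 1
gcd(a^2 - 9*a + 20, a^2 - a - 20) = a - 5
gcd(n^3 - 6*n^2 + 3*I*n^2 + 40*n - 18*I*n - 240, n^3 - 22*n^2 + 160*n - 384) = n - 6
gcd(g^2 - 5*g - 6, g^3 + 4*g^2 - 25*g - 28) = g + 1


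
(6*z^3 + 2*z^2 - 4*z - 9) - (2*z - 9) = 6*z^3 + 2*z^2 - 6*z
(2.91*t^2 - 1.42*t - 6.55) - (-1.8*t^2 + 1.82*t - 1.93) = 4.71*t^2 - 3.24*t - 4.62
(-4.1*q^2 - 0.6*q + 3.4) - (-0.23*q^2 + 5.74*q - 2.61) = -3.87*q^2 - 6.34*q + 6.01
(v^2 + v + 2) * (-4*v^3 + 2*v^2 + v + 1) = -4*v^5 - 2*v^4 - 5*v^3 + 6*v^2 + 3*v + 2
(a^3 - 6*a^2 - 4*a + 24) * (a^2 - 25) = a^5 - 6*a^4 - 29*a^3 + 174*a^2 + 100*a - 600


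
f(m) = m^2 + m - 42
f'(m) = 2*m + 1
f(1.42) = -38.56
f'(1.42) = 3.84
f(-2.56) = -38.01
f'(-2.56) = -4.12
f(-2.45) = -38.45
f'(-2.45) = -3.90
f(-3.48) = -33.37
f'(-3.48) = -5.96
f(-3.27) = -34.58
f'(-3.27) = -5.54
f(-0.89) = -42.10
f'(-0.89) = -0.78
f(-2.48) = -38.33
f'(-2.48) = -3.96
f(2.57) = -32.83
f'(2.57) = 6.14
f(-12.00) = 90.00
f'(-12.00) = -23.00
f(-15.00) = 168.00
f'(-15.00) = -29.00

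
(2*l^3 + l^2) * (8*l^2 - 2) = 16*l^5 + 8*l^4 - 4*l^3 - 2*l^2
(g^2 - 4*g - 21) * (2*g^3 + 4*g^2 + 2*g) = 2*g^5 - 4*g^4 - 56*g^3 - 92*g^2 - 42*g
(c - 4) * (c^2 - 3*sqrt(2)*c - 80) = c^3 - 3*sqrt(2)*c^2 - 4*c^2 - 80*c + 12*sqrt(2)*c + 320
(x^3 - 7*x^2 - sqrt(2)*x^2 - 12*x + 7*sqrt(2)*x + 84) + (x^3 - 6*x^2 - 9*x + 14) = 2*x^3 - 13*x^2 - sqrt(2)*x^2 - 21*x + 7*sqrt(2)*x + 98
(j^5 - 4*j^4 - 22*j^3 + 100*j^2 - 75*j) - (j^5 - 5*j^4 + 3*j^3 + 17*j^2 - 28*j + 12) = j^4 - 25*j^3 + 83*j^2 - 47*j - 12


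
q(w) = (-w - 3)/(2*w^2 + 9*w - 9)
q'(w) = (-4*w - 9)*(-w - 3)/(2*w^2 + 9*w - 9)^2 - 1/(2*w^2 + 9*w - 9)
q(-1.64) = 0.07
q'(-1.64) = 0.06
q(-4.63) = -0.21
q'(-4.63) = 0.38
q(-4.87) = -0.35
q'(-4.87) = 0.86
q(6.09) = -0.08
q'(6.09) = 0.01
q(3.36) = -0.15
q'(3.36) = 0.05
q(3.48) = -0.14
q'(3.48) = 0.05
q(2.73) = -0.19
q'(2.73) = 0.09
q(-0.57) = 0.18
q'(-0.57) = 0.16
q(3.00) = -0.17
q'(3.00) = 0.07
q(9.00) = -0.05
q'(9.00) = 0.01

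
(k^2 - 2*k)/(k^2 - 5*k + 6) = k/(k - 3)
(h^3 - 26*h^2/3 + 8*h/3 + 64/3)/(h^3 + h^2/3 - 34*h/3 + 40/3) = (3*h^2 - 20*h - 32)/(3*h^2 + 7*h - 20)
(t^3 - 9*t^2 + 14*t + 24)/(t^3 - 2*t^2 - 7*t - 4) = (t - 6)/(t + 1)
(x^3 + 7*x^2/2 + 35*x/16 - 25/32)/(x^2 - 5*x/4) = (32*x^3 + 112*x^2 + 70*x - 25)/(8*x*(4*x - 5))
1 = 1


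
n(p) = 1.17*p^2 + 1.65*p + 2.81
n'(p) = 2.34*p + 1.65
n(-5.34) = 27.36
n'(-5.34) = -10.85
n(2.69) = 15.71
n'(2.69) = 7.94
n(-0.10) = 2.66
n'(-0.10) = 1.42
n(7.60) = 82.93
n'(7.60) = 19.43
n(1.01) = 5.67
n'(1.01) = 4.01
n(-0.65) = 2.23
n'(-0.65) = 0.13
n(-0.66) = 2.23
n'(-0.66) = 0.11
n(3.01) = 18.38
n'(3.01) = 8.69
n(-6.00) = 35.03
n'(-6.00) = -12.39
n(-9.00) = 82.73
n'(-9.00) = -19.41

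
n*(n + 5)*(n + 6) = n^3 + 11*n^2 + 30*n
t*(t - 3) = t^2 - 3*t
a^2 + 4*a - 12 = (a - 2)*(a + 6)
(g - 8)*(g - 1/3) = g^2 - 25*g/3 + 8/3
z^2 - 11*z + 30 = (z - 6)*(z - 5)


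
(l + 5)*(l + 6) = l^2 + 11*l + 30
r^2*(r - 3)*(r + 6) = r^4 + 3*r^3 - 18*r^2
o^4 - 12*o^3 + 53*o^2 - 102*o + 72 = (o - 4)*(o - 3)^2*(o - 2)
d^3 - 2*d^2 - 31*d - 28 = (d - 7)*(d + 1)*(d + 4)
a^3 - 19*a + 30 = (a - 3)*(a - 2)*(a + 5)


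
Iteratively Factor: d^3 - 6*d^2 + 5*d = (d - 1)*(d^2 - 5*d) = (d - 5)*(d - 1)*(d)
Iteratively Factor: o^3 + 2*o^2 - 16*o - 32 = (o - 4)*(o^2 + 6*o + 8) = (o - 4)*(o + 2)*(o + 4)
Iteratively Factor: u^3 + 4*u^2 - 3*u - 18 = (u + 3)*(u^2 + u - 6) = (u - 2)*(u + 3)*(u + 3)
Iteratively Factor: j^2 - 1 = (j + 1)*(j - 1)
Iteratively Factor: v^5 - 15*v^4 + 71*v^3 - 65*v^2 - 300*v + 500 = (v - 5)*(v^4 - 10*v^3 + 21*v^2 + 40*v - 100) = (v - 5)^2*(v^3 - 5*v^2 - 4*v + 20) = (v - 5)^2*(v + 2)*(v^2 - 7*v + 10) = (v - 5)^2*(v - 2)*(v + 2)*(v - 5)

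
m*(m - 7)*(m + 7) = m^3 - 49*m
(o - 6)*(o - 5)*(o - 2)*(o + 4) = o^4 - 9*o^3 + 148*o - 240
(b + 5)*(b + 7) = b^2 + 12*b + 35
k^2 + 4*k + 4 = (k + 2)^2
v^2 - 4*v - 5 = (v - 5)*(v + 1)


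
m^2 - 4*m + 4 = (m - 2)^2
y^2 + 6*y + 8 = (y + 2)*(y + 4)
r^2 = r^2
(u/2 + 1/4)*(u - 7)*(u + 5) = u^3/2 - 3*u^2/4 - 18*u - 35/4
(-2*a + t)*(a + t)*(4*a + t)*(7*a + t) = -56*a^4 - 50*a^3*t + 15*a^2*t^2 + 10*a*t^3 + t^4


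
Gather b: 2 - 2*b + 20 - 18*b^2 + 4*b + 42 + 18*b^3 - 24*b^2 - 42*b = 18*b^3 - 42*b^2 - 40*b + 64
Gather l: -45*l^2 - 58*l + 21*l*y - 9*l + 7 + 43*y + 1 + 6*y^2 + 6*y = -45*l^2 + l*(21*y - 67) + 6*y^2 + 49*y + 8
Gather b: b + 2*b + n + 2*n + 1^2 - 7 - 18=3*b + 3*n - 24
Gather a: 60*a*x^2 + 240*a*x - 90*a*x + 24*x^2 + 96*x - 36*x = a*(60*x^2 + 150*x) + 24*x^2 + 60*x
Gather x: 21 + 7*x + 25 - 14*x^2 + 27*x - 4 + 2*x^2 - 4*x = -12*x^2 + 30*x + 42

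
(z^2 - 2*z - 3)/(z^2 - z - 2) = (z - 3)/(z - 2)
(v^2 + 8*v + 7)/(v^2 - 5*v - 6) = (v + 7)/(v - 6)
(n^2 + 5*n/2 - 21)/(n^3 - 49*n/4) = 2*(n + 6)/(n*(2*n + 7))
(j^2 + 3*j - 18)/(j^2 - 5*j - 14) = (-j^2 - 3*j + 18)/(-j^2 + 5*j + 14)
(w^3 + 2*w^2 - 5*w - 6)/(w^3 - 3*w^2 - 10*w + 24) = (w + 1)/(w - 4)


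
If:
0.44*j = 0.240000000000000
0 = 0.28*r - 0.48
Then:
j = 0.55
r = 1.71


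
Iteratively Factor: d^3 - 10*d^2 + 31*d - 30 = (d - 3)*(d^2 - 7*d + 10) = (d - 3)*(d - 2)*(d - 5)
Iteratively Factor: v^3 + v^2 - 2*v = (v - 1)*(v^2 + 2*v) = v*(v - 1)*(v + 2)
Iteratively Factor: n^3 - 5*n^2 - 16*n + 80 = (n - 4)*(n^2 - n - 20) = (n - 5)*(n - 4)*(n + 4)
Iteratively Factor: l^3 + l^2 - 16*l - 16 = (l + 1)*(l^2 - 16) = (l + 1)*(l + 4)*(l - 4)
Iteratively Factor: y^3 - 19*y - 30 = (y + 3)*(y^2 - 3*y - 10) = (y - 5)*(y + 3)*(y + 2)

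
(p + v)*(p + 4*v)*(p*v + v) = p^3*v + 5*p^2*v^2 + p^2*v + 4*p*v^3 + 5*p*v^2 + 4*v^3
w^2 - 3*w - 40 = (w - 8)*(w + 5)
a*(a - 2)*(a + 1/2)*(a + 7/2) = a^4 + 2*a^3 - 25*a^2/4 - 7*a/2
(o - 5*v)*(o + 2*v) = o^2 - 3*o*v - 10*v^2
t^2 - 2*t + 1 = (t - 1)^2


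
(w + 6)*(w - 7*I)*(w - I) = w^3 + 6*w^2 - 8*I*w^2 - 7*w - 48*I*w - 42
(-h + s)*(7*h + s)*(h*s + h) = -7*h^3*s - 7*h^3 + 6*h^2*s^2 + 6*h^2*s + h*s^3 + h*s^2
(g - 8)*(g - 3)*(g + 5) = g^3 - 6*g^2 - 31*g + 120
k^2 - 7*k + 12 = (k - 4)*(k - 3)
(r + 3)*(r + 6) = r^2 + 9*r + 18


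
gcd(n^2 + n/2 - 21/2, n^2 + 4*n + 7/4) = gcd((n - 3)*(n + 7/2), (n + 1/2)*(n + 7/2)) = n + 7/2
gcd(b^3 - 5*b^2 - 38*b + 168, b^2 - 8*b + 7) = b - 7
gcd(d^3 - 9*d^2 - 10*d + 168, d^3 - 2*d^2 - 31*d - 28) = d^2 - 3*d - 28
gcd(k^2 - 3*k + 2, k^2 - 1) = k - 1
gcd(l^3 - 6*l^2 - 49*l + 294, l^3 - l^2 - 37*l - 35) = l - 7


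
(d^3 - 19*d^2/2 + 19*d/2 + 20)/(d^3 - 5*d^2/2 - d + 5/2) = (d - 8)/(d - 1)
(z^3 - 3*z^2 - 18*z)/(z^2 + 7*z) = (z^2 - 3*z - 18)/(z + 7)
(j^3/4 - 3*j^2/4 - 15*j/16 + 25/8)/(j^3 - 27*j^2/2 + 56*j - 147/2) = (4*j^3 - 12*j^2 - 15*j + 50)/(8*(2*j^3 - 27*j^2 + 112*j - 147))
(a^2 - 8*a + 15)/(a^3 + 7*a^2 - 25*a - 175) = (a - 3)/(a^2 + 12*a + 35)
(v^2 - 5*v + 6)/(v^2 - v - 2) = (v - 3)/(v + 1)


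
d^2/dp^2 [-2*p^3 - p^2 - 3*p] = -12*p - 2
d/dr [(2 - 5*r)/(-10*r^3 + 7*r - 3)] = (50*r^3 - 35*r - (5*r - 2)*(30*r^2 - 7) + 15)/(10*r^3 - 7*r + 3)^2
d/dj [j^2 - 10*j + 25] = 2*j - 10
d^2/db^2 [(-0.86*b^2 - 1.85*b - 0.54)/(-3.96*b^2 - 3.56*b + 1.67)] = (1.4210854715202e-14*b^4 + 33.774048*b^3 + 84.932496*b^2 + 119.082744*b + 47.623892)/(62.099136*b^6 + 167.479488*b^5 + 71.997552*b^4 - 96.139936*b^3 - 30.362604*b^2 + 29.785452*b - 4.657463)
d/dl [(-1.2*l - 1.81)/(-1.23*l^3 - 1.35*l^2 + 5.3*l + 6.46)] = (-2.952*l^3 - 8.2989*l^2 - 4.887*l + 1.841)/(1.5129*l^6 + 3.321*l^5 - 11.2155*l^4 - 30.2016*l^3 + 10.648*l^2 + 68.476*l + 41.7316)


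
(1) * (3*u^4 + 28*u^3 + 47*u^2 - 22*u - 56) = 3*u^4 + 28*u^3 + 47*u^2 - 22*u - 56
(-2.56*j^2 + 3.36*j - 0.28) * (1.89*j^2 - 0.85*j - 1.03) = -4.8384*j^4 + 8.5264*j^3 - 0.7484*j^2 - 3.2228*j + 0.2884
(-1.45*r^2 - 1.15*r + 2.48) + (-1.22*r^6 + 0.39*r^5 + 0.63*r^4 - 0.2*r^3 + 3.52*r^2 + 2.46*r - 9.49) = -1.22*r^6 + 0.39*r^5 + 0.63*r^4 - 0.2*r^3 + 2.07*r^2 + 1.31*r - 7.01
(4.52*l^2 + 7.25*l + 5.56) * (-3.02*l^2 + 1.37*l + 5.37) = -13.6504*l^4 - 15.7026*l^3 + 17.4137*l^2 + 46.5497*l + 29.8572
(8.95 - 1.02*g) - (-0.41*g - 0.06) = 9.01 - 0.61*g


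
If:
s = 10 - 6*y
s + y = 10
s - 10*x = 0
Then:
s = 10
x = 1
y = 0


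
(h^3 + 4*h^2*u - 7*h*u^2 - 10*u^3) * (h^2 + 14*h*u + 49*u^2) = h^5 + 18*h^4*u + 98*h^3*u^2 + 88*h^2*u^3 - 483*h*u^4 - 490*u^5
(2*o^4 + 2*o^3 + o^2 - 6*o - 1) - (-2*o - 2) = 2*o^4 + 2*o^3 + o^2 - 4*o + 1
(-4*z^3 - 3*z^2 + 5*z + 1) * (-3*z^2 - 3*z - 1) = 12*z^5 + 21*z^4 - 2*z^3 - 15*z^2 - 8*z - 1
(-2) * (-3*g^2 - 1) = 6*g^2 + 2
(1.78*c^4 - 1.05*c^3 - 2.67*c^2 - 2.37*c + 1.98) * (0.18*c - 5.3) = 0.3204*c^5 - 9.623*c^4 + 5.0844*c^3 + 13.7244*c^2 + 12.9174*c - 10.494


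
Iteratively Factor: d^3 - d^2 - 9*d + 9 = (d + 3)*(d^2 - 4*d + 3) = (d - 1)*(d + 3)*(d - 3)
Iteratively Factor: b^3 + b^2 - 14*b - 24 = (b + 2)*(b^2 - b - 12) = (b - 4)*(b + 2)*(b + 3)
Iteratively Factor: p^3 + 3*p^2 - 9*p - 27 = (p + 3)*(p^2 - 9) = (p - 3)*(p + 3)*(p + 3)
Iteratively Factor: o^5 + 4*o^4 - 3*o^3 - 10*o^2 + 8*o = (o - 1)*(o^4 + 5*o^3 + 2*o^2 - 8*o) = (o - 1)*(o + 2)*(o^3 + 3*o^2 - 4*o) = (o - 1)*(o + 2)*(o + 4)*(o^2 - o) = o*(o - 1)*(o + 2)*(o + 4)*(o - 1)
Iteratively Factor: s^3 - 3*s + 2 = (s - 1)*(s^2 + s - 2) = (s - 1)^2*(s + 2)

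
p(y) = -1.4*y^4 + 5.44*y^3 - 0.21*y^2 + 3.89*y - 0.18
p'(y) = -5.6*y^3 + 16.32*y^2 - 0.42*y + 3.89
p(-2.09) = -85.60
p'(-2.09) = 127.18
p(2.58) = 39.85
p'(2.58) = 15.27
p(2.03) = 28.58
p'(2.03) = 23.44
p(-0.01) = -0.22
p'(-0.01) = 3.90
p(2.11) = 30.45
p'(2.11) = 23.06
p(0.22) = 0.72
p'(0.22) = 4.53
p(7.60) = -2265.42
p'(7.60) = -1514.92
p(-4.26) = -902.19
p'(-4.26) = 734.78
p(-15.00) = -89340.78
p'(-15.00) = 22582.19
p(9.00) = -5201.82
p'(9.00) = -2760.37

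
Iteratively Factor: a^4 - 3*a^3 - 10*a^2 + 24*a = (a + 3)*(a^3 - 6*a^2 + 8*a) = a*(a + 3)*(a^2 - 6*a + 8) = a*(a - 4)*(a + 3)*(a - 2)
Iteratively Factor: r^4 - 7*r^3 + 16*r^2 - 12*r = (r - 3)*(r^3 - 4*r^2 + 4*r) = (r - 3)*(r - 2)*(r^2 - 2*r) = r*(r - 3)*(r - 2)*(r - 2)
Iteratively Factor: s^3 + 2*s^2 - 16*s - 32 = (s - 4)*(s^2 + 6*s + 8) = (s - 4)*(s + 4)*(s + 2)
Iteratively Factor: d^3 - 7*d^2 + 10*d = (d - 2)*(d^2 - 5*d) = d*(d - 2)*(d - 5)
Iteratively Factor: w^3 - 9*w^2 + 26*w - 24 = (w - 2)*(w^2 - 7*w + 12) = (w - 4)*(w - 2)*(w - 3)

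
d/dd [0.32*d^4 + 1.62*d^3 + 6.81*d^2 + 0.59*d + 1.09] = 1.28*d^3 + 4.86*d^2 + 13.62*d + 0.59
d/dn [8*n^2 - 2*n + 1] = 16*n - 2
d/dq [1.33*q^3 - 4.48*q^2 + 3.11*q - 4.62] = 3.99*q^2 - 8.96*q + 3.11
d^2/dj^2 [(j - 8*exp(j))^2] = -16*j*exp(j) + 256*exp(2*j) - 32*exp(j) + 2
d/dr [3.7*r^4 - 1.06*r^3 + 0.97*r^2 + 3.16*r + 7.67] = 14.8*r^3 - 3.18*r^2 + 1.94*r + 3.16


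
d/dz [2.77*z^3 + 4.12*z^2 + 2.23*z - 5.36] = 8.31*z^2 + 8.24*z + 2.23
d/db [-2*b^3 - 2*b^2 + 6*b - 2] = -6*b^2 - 4*b + 6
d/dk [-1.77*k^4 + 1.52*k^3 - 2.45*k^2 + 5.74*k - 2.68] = -7.08*k^3 + 4.56*k^2 - 4.9*k + 5.74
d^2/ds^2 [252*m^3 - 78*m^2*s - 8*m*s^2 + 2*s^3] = -16*m + 12*s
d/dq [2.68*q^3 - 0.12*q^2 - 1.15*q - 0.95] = 8.04*q^2 - 0.24*q - 1.15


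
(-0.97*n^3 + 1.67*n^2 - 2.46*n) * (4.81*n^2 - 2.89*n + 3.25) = -4.6657*n^5 + 10.836*n^4 - 19.8114*n^3 + 12.5369*n^2 - 7.995*n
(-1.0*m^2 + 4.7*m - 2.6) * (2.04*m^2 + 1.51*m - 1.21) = -2.04*m^4 + 8.078*m^3 + 3.003*m^2 - 9.613*m + 3.146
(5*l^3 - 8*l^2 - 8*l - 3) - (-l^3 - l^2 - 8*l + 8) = 6*l^3 - 7*l^2 - 11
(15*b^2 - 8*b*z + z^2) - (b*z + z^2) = 15*b^2 - 9*b*z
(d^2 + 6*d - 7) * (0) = 0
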